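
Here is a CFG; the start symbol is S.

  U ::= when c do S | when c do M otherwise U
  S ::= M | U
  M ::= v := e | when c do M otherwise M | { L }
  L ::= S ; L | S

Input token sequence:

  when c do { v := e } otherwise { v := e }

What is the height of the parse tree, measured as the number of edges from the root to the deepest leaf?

6

[S [M when c do [M { [L [S [M v := e]]] }] otherwise [M { [L [S [M v := e]]] }]]]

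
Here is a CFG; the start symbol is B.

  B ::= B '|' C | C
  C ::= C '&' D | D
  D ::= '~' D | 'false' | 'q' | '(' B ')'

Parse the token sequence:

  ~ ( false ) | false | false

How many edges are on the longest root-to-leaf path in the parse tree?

9

[B [B [B [C [D ~ [D ( [B [C [D false]]] )]]]] | [C [D false]]] | [C [D false]]]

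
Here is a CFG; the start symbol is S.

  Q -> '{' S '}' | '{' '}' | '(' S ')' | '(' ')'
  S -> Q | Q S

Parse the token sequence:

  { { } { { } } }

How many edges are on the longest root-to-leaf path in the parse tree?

7

[S [Q { [S [Q { }] [S [Q { [S [Q { }]] }]]] }]]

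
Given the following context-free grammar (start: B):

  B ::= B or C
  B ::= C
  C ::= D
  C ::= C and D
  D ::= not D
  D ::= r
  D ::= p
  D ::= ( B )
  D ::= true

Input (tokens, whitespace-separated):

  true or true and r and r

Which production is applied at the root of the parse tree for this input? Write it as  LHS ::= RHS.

B ::= B or C

[B [B [C [D true]]] or [C [C [C [D true]] and [D r]] and [D r]]]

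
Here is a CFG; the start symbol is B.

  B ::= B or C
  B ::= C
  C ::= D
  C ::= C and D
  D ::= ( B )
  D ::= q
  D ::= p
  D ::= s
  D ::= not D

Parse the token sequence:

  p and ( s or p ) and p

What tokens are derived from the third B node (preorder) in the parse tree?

[B [C [C [C [D p]] and [D ( [B [B [C [D s]]] or [C [D p]]] )]] and [D p]]]

s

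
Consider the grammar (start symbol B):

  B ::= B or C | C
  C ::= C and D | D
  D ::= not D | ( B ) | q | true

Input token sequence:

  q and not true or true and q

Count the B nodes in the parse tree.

2

[B [B [C [C [D q]] and [D not [D true]]]] or [C [C [D true]] and [D q]]]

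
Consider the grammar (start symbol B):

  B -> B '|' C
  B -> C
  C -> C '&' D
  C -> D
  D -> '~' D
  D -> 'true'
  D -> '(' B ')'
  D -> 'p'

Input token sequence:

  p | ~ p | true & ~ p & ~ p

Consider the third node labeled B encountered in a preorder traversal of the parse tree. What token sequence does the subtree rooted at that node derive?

p

[B [B [B [C [D p]]] | [C [D ~ [D p]]]] | [C [C [C [D true]] & [D ~ [D p]]] & [D ~ [D p]]]]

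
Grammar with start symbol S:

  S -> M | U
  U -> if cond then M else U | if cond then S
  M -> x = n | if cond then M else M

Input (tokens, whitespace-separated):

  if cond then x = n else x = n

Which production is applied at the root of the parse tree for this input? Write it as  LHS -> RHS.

S -> M

[S [M if cond then [M x = n] else [M x = n]]]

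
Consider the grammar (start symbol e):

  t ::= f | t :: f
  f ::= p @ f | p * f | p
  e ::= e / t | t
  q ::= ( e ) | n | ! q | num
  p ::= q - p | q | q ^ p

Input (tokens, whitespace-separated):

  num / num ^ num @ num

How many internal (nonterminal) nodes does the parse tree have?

[e [e [t [f [p [q num]]]]] / [t [f [p [q num] ^ [p [q num]]] @ [f [p [q num]]]]]]

15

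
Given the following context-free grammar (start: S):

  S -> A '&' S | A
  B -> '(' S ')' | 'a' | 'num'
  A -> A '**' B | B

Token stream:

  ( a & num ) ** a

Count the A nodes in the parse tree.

4

[S [A [A [B ( [S [A [B a]] & [S [A [B num]]]] )]] ** [B a]]]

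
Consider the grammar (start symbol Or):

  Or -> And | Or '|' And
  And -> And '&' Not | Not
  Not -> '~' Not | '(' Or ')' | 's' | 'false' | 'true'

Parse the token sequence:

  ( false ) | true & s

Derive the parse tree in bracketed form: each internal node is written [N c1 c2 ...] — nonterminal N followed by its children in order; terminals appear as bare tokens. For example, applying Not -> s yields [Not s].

[Or [Or [And [Not ( [Or [And [Not false]]] )]]] | [And [And [Not true]] & [Not s]]]

Or
Or | And
And | And
Not | And
( Or ) | And
( And ) | And
( Not ) | And
( false ) | And
( false ) | And & Not
( false ) | Not & Not
( false ) | true & Not
( false ) | true & s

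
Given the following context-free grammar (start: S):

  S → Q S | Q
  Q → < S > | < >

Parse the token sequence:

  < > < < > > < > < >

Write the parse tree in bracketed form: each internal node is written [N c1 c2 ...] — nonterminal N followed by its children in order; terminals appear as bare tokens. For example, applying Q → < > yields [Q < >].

S
Q S
< > S
< > Q S
< > < S > S
< > < Q > S
< > < < > > S
< > < < > > Q S
< > < < > > < > S
< > < < > > < > Q
< > < < > > < > < >

[S [Q < >] [S [Q < [S [Q < >]] >] [S [Q < >] [S [Q < >]]]]]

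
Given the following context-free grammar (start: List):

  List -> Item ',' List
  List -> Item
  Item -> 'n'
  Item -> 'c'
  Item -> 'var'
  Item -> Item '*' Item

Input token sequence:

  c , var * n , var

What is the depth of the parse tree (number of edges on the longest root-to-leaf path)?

[List [Item c] , [List [Item [Item var] * [Item n]] , [List [Item var]]]]

4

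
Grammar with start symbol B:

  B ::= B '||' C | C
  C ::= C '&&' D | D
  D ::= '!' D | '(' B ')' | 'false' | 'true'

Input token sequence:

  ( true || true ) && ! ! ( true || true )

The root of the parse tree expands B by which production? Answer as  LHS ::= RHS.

B ::= C

[B [C [C [D ( [B [B [C [D true]]] || [C [D true]]] )]] && [D ! [D ! [D ( [B [B [C [D true]]] || [C [D true]]] )]]]]]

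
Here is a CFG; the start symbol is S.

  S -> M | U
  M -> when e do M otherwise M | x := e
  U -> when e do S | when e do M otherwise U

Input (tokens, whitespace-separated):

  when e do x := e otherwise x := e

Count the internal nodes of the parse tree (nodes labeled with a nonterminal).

[S [M when e do [M x := e] otherwise [M x := e]]]

4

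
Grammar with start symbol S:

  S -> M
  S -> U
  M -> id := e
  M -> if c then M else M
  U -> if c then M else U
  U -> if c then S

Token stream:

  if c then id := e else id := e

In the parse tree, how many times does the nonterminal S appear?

[S [M if c then [M id := e] else [M id := e]]]

1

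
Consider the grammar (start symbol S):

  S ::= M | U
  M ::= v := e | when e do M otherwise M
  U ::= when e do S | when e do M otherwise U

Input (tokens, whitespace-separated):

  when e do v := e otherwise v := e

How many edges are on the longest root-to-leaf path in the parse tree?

3

[S [M when e do [M v := e] otherwise [M v := e]]]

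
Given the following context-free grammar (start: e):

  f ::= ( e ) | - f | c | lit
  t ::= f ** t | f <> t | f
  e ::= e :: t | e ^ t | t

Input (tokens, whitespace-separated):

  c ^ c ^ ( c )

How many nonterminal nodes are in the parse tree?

12

[e [e [e [t [f c]]] ^ [t [f c]]] ^ [t [f ( [e [t [f c]]] )]]]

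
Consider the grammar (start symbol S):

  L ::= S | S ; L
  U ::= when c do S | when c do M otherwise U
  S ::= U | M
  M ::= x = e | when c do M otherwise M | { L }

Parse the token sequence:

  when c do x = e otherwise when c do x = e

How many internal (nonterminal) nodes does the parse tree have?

[S [U when c do [M x = e] otherwise [U when c do [S [M x = e]]]]]

6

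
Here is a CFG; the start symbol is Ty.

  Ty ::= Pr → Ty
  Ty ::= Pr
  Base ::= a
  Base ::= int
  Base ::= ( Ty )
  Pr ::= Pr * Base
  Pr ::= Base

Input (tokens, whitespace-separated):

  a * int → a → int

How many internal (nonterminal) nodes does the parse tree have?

[Ty [Pr [Pr [Base a]] * [Base int]] → [Ty [Pr [Base a]] → [Ty [Pr [Base int]]]]]

11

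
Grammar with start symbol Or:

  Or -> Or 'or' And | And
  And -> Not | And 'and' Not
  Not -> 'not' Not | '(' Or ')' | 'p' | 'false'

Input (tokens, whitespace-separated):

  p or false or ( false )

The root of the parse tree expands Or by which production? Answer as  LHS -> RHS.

Or -> Or 'or' And

[Or [Or [Or [And [Not p]]] or [And [Not false]]] or [And [Not ( [Or [And [Not false]]] )]]]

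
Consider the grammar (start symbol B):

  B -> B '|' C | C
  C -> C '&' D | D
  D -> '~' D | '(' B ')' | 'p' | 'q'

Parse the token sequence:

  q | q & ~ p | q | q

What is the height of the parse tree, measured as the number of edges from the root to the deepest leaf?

6

[B [B [B [B [C [D q]]] | [C [C [D q]] & [D ~ [D p]]]] | [C [D q]]] | [C [D q]]]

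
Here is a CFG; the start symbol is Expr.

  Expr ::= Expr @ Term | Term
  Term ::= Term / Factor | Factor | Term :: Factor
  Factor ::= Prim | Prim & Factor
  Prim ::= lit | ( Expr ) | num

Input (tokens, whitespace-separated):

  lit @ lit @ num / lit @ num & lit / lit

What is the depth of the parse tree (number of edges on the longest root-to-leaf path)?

7

[Expr [Expr [Expr [Expr [Term [Factor [Prim lit]]]] @ [Term [Factor [Prim lit]]]] @ [Term [Term [Factor [Prim num]]] / [Factor [Prim lit]]]] @ [Term [Term [Factor [Prim num] & [Factor [Prim lit]]]] / [Factor [Prim lit]]]]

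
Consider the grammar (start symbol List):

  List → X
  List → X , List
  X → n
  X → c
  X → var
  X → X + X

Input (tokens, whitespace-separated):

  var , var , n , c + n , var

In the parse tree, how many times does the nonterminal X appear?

7

[List [X var] , [List [X var] , [List [X n] , [List [X [X c] + [X n]] , [List [X var]]]]]]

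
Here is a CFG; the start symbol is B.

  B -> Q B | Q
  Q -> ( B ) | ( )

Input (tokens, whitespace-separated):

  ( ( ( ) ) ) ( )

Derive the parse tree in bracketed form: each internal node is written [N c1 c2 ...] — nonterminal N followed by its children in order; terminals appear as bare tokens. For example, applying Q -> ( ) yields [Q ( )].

B
Q B
( B ) B
( Q ) B
( ( B ) ) B
( ( Q ) ) B
( ( ( ) ) ) B
( ( ( ) ) ) Q
( ( ( ) ) ) ( )

[B [Q ( [B [Q ( [B [Q ( )]] )]] )] [B [Q ( )]]]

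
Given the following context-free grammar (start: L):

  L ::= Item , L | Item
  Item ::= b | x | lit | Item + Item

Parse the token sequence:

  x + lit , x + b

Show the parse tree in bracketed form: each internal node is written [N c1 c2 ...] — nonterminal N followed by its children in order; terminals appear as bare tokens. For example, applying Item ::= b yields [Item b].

[L [Item [Item x] + [Item lit]] , [L [Item [Item x] + [Item b]]]]

L
Item , L
Item + Item , L
x + Item , L
x + lit , L
x + lit , Item
x + lit , Item + Item
x + lit , x + Item
x + lit , x + b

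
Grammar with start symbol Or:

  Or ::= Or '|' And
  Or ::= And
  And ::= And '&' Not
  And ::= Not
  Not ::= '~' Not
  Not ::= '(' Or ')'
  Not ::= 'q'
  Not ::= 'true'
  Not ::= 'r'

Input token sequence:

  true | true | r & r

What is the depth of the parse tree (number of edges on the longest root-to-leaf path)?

[Or [Or [Or [And [Not true]]] | [And [Not true]]] | [And [And [Not r]] & [Not r]]]

5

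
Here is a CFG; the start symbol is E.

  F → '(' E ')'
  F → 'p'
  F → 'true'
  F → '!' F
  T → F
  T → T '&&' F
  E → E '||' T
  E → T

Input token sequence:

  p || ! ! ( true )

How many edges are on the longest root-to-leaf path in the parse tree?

8

[E [E [T [F p]]] || [T [F ! [F ! [F ( [E [T [F true]]] )]]]]]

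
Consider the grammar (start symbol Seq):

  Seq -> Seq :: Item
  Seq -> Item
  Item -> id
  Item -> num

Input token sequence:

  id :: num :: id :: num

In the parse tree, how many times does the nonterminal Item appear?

4

[Seq [Seq [Seq [Seq [Item id]] :: [Item num]] :: [Item id]] :: [Item num]]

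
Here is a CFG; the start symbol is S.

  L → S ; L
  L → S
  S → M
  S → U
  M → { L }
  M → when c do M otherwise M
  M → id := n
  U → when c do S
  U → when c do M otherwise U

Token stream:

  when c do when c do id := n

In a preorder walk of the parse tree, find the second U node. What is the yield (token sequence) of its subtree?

[S [U when c do [S [U when c do [S [M id := n]]]]]]

when c do id := n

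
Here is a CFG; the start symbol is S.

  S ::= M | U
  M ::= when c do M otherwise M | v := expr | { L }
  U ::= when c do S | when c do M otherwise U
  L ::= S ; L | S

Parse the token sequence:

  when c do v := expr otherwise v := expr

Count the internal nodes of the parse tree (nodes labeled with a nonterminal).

[S [M when c do [M v := expr] otherwise [M v := expr]]]

4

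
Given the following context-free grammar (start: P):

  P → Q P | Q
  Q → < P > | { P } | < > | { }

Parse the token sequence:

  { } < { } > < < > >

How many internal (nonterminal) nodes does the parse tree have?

[P [Q { }] [P [Q < [P [Q { }]] >] [P [Q < [P [Q < >]] >]]]]

10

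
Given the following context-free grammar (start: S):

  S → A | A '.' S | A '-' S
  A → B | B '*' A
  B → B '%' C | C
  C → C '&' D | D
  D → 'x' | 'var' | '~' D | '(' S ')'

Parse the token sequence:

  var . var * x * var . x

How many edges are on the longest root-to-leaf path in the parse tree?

[S [A [B [C [D var]]]] . [S [A [B [C [D var]]] * [A [B [C [D x]]] * [A [B [C [D var]]]]]] . [S [A [B [C [D x]]]]]]]

8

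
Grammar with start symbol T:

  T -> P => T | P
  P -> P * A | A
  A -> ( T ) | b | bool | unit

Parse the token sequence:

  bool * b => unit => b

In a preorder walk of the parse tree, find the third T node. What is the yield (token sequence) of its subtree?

b

[T [P [P [A bool]] * [A b]] => [T [P [A unit]] => [T [P [A b]]]]]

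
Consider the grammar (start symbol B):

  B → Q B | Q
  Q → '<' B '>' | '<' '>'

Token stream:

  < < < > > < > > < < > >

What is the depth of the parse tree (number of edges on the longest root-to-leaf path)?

[B [Q < [B [Q < [B [Q < >]] >] [B [Q < >]]] >] [B [Q < [B [Q < >]] >]]]

6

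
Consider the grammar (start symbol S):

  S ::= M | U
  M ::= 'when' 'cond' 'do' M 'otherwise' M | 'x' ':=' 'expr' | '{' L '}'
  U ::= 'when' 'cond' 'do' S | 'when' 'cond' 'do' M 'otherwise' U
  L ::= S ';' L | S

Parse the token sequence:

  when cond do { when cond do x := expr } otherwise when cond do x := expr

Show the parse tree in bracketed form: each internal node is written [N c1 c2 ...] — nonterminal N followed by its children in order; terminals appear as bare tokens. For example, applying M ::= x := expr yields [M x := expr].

S
U
when cond do M otherwise U
when cond do { L } otherwise U
when cond do { S } otherwise U
when cond do { U } otherwise U
when cond do { when cond do S } otherwise U
when cond do { when cond do M } otherwise U
when cond do { when cond do x := expr } otherwise U
when cond do { when cond do x := expr } otherwise when cond do S
when cond do { when cond do x := expr } otherwise when cond do M
when cond do { when cond do x := expr } otherwise when cond do x := expr

[S [U when cond do [M { [L [S [U when cond do [S [M x := expr]]]]] }] otherwise [U when cond do [S [M x := expr]]]]]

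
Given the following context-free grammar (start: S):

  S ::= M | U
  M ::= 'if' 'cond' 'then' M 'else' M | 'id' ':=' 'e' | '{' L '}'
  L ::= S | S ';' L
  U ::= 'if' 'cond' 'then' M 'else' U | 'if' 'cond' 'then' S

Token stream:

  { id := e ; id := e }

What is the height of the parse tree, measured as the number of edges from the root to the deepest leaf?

[S [M { [L [S [M id := e]] ; [L [S [M id := e]]]] }]]

6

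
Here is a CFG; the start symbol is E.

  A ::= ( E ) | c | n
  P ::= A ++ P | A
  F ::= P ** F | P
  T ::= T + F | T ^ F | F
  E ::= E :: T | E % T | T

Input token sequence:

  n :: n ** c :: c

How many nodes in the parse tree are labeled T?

3

[E [E [E [T [F [P [A n]]]]] :: [T [F [P [A n]] ** [F [P [A c]]]]]] :: [T [F [P [A c]]]]]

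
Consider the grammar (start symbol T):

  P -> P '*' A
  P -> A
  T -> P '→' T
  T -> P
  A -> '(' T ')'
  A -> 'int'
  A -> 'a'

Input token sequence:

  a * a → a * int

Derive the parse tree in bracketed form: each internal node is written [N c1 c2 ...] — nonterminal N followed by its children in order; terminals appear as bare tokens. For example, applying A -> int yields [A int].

T
P → T
P * A → T
A * A → T
a * A → T
a * a → T
a * a → P
a * a → P * A
a * a → A * A
a * a → a * A
a * a → a * int

[T [P [P [A a]] * [A a]] → [T [P [P [A a]] * [A int]]]]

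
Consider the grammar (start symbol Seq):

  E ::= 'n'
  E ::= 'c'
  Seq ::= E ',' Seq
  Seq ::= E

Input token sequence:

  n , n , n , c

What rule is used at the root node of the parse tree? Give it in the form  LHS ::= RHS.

[Seq [E n] , [Seq [E n] , [Seq [E n] , [Seq [E c]]]]]

Seq ::= E ',' Seq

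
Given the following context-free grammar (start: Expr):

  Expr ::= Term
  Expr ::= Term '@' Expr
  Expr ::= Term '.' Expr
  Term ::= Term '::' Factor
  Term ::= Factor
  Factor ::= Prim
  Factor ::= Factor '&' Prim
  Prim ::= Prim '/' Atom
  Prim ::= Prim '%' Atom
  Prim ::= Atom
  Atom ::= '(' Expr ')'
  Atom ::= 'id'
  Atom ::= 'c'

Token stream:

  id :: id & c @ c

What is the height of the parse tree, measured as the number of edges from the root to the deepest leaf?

6

[Expr [Term [Term [Factor [Prim [Atom id]]]] :: [Factor [Factor [Prim [Atom id]]] & [Prim [Atom c]]]] @ [Expr [Term [Factor [Prim [Atom c]]]]]]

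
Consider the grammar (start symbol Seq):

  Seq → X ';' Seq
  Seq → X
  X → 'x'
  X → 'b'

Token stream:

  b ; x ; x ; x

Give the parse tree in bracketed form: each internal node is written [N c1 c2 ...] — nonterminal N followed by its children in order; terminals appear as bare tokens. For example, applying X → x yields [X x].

[Seq [X b] ; [Seq [X x] ; [Seq [X x] ; [Seq [X x]]]]]

Seq
X ; Seq
b ; Seq
b ; X ; Seq
b ; x ; Seq
b ; x ; X ; Seq
b ; x ; x ; Seq
b ; x ; x ; X
b ; x ; x ; x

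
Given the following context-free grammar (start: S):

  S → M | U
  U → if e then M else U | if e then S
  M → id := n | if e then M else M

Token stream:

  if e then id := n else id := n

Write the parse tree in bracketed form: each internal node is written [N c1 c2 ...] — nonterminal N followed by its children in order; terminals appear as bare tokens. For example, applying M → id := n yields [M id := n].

[S [M if e then [M id := n] else [M id := n]]]

S
M
if e then M else M
if e then id := n else M
if e then id := n else id := n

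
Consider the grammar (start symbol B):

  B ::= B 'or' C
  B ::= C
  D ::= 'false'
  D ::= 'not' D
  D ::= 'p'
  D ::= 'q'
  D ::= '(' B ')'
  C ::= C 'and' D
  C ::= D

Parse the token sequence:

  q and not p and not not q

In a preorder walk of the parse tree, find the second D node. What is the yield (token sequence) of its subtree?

[B [C [C [C [D q]] and [D not [D p]]] and [D not [D not [D q]]]]]

not p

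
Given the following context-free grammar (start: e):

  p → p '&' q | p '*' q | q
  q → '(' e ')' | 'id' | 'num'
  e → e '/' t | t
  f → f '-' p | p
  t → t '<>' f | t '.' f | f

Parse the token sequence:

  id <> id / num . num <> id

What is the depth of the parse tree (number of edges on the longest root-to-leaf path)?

[e [e [t [t [f [p [q id]]]] <> [f [p [q id]]]]] / [t [t [t [f [p [q num]]]] . [f [p [q num]]]] <> [f [p [q id]]]]]

7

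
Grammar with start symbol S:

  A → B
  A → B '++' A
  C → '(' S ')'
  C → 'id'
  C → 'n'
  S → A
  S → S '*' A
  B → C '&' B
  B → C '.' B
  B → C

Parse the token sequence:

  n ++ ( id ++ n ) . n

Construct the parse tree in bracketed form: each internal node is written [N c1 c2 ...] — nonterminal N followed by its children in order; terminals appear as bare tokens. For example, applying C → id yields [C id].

S
A
B ++ A
C ++ A
n ++ A
n ++ B
n ++ C . B
n ++ ( S ) . B
n ++ ( A ) . B
n ++ ( B ++ A ) . B
n ++ ( C ++ A ) . B
n ++ ( id ++ A ) . B
n ++ ( id ++ B ) . B
n ++ ( id ++ C ) . B
n ++ ( id ++ n ) . B
n ++ ( id ++ n ) . C
n ++ ( id ++ n ) . n

[S [A [B [C n]] ++ [A [B [C ( [S [A [B [C id]] ++ [A [B [C n]]]]] )] . [B [C n]]]]]]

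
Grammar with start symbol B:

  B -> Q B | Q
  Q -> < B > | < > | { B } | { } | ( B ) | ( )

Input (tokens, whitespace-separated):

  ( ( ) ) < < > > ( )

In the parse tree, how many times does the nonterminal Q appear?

[B [Q ( [B [Q ( )]] )] [B [Q < [B [Q < >]] >] [B [Q ( )]]]]

5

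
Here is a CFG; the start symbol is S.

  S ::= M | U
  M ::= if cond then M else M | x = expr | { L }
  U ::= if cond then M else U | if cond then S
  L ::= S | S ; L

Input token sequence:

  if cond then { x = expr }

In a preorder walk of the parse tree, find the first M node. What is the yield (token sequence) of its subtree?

{ x = expr }

[S [U if cond then [S [M { [L [S [M x = expr]]] }]]]]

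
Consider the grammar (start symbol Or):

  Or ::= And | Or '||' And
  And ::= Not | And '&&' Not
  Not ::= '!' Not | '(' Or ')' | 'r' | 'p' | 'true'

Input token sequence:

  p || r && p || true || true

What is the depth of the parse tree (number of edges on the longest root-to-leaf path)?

6

[Or [Or [Or [Or [And [Not p]]] || [And [And [Not r]] && [Not p]]] || [And [Not true]]] || [And [Not true]]]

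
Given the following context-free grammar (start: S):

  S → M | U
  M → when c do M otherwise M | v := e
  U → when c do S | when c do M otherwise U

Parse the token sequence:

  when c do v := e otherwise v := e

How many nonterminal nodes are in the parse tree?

4

[S [M when c do [M v := e] otherwise [M v := e]]]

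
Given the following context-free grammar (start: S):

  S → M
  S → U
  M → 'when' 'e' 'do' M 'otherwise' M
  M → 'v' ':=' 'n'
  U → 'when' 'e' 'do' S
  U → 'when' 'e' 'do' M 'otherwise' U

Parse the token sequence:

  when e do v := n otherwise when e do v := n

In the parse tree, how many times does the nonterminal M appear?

2

[S [U when e do [M v := n] otherwise [U when e do [S [M v := n]]]]]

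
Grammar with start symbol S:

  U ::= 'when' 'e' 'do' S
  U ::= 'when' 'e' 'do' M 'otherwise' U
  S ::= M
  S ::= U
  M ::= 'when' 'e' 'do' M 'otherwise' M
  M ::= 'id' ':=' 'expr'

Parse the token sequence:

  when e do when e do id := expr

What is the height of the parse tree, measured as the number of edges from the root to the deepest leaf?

[S [U when e do [S [U when e do [S [M id := expr]]]]]]

6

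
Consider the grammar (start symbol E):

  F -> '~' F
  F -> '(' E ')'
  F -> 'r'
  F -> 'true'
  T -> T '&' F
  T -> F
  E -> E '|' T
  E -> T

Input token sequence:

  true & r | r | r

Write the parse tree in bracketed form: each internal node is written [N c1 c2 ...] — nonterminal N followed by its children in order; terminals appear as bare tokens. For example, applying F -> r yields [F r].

E
E | T
E | T | T
T | T | T
T & F | T | T
F & F | T | T
true & F | T | T
true & r | T | T
true & r | F | T
true & r | r | T
true & r | r | F
true & r | r | r

[E [E [E [T [T [F true]] & [F r]]] | [T [F r]]] | [T [F r]]]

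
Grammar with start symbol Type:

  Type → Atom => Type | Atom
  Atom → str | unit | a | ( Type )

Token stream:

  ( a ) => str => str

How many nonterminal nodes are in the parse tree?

8

[Type [Atom ( [Type [Atom a]] )] => [Type [Atom str] => [Type [Atom str]]]]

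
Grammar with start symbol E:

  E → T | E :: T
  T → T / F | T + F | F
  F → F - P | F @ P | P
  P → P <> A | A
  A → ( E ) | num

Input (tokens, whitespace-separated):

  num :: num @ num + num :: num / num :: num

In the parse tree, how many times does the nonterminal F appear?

[E [E [E [E [T [F [P [A num]]]]] :: [T [T [F [F [P [A num]]] @ [P [A num]]]] + [F [P [A num]]]]] :: [T [T [F [P [A num]]]] / [F [P [A num]]]]] :: [T [F [P [A num]]]]]

7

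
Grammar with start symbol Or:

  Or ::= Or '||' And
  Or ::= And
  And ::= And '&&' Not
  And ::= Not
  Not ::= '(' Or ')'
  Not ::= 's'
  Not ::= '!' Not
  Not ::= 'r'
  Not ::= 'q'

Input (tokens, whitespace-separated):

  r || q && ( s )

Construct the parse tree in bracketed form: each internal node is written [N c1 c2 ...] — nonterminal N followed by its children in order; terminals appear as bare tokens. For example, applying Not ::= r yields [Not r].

Or
Or || And
And || And
Not || And
r || And
r || And && Not
r || Not && Not
r || q && Not
r || q && ( Or )
r || q && ( And )
r || q && ( Not )
r || q && ( s )

[Or [Or [And [Not r]]] || [And [And [Not q]] && [Not ( [Or [And [Not s]]] )]]]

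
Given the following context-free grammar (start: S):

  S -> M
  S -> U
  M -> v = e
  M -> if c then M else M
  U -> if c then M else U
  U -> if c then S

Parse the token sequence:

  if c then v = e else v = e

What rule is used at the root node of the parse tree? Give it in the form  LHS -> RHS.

S -> M

[S [M if c then [M v = e] else [M v = e]]]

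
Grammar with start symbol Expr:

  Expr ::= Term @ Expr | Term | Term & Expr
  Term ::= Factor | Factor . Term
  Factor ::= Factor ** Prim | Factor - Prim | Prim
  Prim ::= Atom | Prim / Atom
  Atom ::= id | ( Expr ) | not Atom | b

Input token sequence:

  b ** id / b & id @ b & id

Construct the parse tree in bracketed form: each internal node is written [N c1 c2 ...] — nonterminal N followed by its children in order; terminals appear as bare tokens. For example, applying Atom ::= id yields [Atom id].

[Expr [Term [Factor [Factor [Prim [Atom b]]] ** [Prim [Prim [Atom id]] / [Atom b]]]] & [Expr [Term [Factor [Prim [Atom id]]]] @ [Expr [Term [Factor [Prim [Atom b]]]] & [Expr [Term [Factor [Prim [Atom id]]]]]]]]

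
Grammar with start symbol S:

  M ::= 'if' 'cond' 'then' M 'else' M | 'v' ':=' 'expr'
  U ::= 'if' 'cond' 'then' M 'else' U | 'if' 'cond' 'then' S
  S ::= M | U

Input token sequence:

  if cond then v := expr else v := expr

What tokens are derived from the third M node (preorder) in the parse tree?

v := expr

[S [M if cond then [M v := expr] else [M v := expr]]]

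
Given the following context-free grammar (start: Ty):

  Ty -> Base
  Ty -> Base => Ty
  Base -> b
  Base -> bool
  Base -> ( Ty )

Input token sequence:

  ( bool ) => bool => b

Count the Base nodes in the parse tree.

4

[Ty [Base ( [Ty [Base bool]] )] => [Ty [Base bool] => [Ty [Base b]]]]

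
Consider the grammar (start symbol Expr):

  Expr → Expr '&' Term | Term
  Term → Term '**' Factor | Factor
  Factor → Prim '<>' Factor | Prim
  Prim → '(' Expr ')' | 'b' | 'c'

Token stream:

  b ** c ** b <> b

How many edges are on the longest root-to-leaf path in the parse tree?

6

[Expr [Term [Term [Term [Factor [Prim b]]] ** [Factor [Prim c]]] ** [Factor [Prim b] <> [Factor [Prim b]]]]]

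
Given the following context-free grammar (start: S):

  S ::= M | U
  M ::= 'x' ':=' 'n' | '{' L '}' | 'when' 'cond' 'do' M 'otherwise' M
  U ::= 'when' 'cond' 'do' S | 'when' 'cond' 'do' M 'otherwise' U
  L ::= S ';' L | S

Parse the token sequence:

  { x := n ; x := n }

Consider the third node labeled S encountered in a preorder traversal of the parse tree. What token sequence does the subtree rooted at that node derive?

x := n

[S [M { [L [S [M x := n]] ; [L [S [M x := n]]]] }]]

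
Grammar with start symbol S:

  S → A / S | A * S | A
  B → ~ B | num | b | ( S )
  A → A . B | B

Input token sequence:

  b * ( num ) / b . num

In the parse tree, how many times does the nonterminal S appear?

[S [A [B b]] * [S [A [B ( [S [A [B num]]] )]] / [S [A [A [B b]] . [B num]]]]]

4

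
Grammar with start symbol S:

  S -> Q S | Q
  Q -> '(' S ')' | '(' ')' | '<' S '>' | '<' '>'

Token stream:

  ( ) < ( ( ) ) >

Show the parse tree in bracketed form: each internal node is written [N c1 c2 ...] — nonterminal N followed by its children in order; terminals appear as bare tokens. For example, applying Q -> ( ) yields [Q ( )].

[S [Q ( )] [S [Q < [S [Q ( [S [Q ( )]] )]] >]]]

S
Q S
( ) S
( ) Q
( ) < S >
( ) < Q >
( ) < ( S ) >
( ) < ( Q ) >
( ) < ( ( ) ) >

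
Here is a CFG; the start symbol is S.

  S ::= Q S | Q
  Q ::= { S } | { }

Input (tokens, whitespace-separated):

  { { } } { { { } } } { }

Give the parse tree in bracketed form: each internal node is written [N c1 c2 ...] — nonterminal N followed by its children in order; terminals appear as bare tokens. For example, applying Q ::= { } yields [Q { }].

[S [Q { [S [Q { }]] }] [S [Q { [S [Q { [S [Q { }]] }]] }] [S [Q { }]]]]

S
Q S
{ S } S
{ Q } S
{ { } } S
{ { } } Q S
{ { } } { S } S
{ { } } { Q } S
{ { } } { { S } } S
{ { } } { { Q } } S
{ { } } { { { } } } S
{ { } } { { { } } } Q
{ { } } { { { } } } { }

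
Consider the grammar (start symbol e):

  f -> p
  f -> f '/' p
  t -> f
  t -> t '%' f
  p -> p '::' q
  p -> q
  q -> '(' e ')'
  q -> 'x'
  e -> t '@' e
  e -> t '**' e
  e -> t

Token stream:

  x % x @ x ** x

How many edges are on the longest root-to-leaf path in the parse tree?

[e [t [t [f [p [q x]]]] % [f [p [q x]]]] @ [e [t [f [p [q x]]]] ** [e [t [f [p [q x]]]]]]]

7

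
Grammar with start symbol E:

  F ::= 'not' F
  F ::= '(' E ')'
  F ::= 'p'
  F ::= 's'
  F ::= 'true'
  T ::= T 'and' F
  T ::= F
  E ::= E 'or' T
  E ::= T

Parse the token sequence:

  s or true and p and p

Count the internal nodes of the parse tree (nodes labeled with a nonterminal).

[E [E [T [F s]]] or [T [T [T [F true]] and [F p]] and [F p]]]

10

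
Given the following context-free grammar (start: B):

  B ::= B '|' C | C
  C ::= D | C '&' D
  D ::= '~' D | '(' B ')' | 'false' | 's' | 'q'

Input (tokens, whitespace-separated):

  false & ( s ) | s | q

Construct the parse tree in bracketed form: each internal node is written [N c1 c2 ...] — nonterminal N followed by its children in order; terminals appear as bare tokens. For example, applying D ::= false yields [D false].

[B [B [B [C [C [D false]] & [D ( [B [C [D s]]] )]]] | [C [D s]]] | [C [D q]]]

B
B | C
B | C | C
C | C | C
C & D | C | C
D & D | C | C
false & D | C | C
false & ( B ) | C | C
false & ( C ) | C | C
false & ( D ) | C | C
false & ( s ) | C | C
false & ( s ) | D | C
false & ( s ) | s | C
false & ( s ) | s | D
false & ( s ) | s | q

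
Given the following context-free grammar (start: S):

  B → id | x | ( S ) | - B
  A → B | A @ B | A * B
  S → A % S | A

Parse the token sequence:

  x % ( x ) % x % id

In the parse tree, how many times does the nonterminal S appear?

[S [A [B x]] % [S [A [B ( [S [A [B x]]] )]] % [S [A [B x]] % [S [A [B id]]]]]]

5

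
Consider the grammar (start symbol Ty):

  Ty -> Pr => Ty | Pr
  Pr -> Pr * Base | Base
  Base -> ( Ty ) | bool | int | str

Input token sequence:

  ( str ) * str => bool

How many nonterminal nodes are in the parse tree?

[Ty [Pr [Pr [Base ( [Ty [Pr [Base str]]] )]] * [Base str]] => [Ty [Pr [Base bool]]]]

11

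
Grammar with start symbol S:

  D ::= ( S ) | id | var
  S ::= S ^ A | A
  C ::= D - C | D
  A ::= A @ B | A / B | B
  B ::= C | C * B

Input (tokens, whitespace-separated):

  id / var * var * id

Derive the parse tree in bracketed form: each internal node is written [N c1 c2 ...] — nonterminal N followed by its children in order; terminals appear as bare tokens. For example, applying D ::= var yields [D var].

S
A
A / B
B / B
C / B
D / B
id / B
id / C * B
id / D * B
id / var * B
id / var * C * B
id / var * D * B
id / var * var * B
id / var * var * C
id / var * var * D
id / var * var * id

[S [A [A [B [C [D id]]]] / [B [C [D var]] * [B [C [D var]] * [B [C [D id]]]]]]]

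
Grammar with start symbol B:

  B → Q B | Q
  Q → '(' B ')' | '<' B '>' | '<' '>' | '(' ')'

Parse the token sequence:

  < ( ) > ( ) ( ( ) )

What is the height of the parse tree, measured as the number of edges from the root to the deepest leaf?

[B [Q < [B [Q ( )]] >] [B [Q ( )] [B [Q ( [B [Q ( )]] )]]]]

6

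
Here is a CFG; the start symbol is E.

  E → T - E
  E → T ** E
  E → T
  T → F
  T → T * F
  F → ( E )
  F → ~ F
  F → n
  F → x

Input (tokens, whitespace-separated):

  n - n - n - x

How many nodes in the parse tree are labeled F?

4

[E [T [F n]] - [E [T [F n]] - [E [T [F n]] - [E [T [F x]]]]]]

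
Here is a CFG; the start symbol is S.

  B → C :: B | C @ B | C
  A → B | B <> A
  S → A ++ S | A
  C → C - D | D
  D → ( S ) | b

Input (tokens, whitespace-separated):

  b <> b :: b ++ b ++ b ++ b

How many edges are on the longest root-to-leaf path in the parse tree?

8

[S [A [B [C [D b]]] <> [A [B [C [D b]] :: [B [C [D b]]]]]] ++ [S [A [B [C [D b]]]] ++ [S [A [B [C [D b]]]] ++ [S [A [B [C [D b]]]]]]]]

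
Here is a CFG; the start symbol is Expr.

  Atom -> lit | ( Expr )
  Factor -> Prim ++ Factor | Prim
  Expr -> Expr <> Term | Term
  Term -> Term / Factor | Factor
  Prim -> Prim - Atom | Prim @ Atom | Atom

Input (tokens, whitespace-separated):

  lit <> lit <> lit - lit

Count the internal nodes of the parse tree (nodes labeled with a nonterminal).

17

[Expr [Expr [Expr [Term [Factor [Prim [Atom lit]]]]] <> [Term [Factor [Prim [Atom lit]]]]] <> [Term [Factor [Prim [Prim [Atom lit]] - [Atom lit]]]]]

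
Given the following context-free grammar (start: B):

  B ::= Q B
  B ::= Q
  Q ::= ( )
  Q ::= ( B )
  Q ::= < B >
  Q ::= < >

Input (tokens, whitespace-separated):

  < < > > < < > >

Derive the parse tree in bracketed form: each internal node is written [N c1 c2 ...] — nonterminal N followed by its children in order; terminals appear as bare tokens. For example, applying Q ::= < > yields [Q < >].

[B [Q < [B [Q < >]] >] [B [Q < [B [Q < >]] >]]]

B
Q B
< B > B
< Q > B
< < > > B
< < > > Q
< < > > < B >
< < > > < Q >
< < > > < < > >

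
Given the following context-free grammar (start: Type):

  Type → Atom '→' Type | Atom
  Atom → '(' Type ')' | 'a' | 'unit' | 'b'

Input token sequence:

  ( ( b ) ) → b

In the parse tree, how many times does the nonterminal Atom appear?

[Type [Atom ( [Type [Atom ( [Type [Atom b]] )]] )] → [Type [Atom b]]]

4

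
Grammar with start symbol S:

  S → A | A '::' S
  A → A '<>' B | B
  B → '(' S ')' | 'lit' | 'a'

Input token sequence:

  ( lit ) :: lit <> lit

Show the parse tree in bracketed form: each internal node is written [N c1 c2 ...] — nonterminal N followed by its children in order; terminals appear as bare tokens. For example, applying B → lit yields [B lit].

[S [A [B ( [S [A [B lit]]] )]] :: [S [A [A [B lit]] <> [B lit]]]]

S
A :: S
B :: S
( S ) :: S
( A ) :: S
( B ) :: S
( lit ) :: S
( lit ) :: A
( lit ) :: A <> B
( lit ) :: B <> B
( lit ) :: lit <> B
( lit ) :: lit <> lit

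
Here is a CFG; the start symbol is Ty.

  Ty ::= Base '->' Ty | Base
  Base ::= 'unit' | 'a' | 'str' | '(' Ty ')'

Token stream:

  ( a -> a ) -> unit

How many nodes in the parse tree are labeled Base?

4

[Ty [Base ( [Ty [Base a] -> [Ty [Base a]]] )] -> [Ty [Base unit]]]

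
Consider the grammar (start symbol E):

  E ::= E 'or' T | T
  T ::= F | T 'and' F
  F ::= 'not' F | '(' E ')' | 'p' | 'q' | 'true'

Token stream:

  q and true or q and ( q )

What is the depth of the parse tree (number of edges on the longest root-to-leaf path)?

[E [E [T [T [F q]] and [F true]]] or [T [T [F q]] and [F ( [E [T [F q]]] )]]]

6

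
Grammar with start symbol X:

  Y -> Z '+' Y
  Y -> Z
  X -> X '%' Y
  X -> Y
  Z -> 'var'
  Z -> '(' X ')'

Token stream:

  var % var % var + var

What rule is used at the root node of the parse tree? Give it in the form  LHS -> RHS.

X -> X '%' Y

[X [X [X [Y [Z var]]] % [Y [Z var]]] % [Y [Z var] + [Y [Z var]]]]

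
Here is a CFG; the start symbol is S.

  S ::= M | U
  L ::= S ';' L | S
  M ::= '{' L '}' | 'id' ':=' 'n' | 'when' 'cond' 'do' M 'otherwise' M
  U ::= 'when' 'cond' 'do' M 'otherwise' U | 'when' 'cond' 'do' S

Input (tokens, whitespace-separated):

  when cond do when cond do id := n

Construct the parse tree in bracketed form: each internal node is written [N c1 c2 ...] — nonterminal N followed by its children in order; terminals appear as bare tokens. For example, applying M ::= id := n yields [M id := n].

[S [U when cond do [S [U when cond do [S [M id := n]]]]]]

S
U
when cond do S
when cond do U
when cond do when cond do S
when cond do when cond do M
when cond do when cond do id := n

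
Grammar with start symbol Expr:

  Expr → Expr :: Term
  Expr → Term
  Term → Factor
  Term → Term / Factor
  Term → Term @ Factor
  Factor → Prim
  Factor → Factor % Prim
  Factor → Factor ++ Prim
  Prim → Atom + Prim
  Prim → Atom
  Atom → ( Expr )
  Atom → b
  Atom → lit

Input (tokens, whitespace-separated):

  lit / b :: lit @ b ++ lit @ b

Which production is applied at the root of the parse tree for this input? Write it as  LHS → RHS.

[Expr [Expr [Term [Term [Factor [Prim [Atom lit]]]] / [Factor [Prim [Atom b]]]]] :: [Term [Term [Term [Factor [Prim [Atom lit]]]] @ [Factor [Factor [Prim [Atom b]]] ++ [Prim [Atom lit]]]] @ [Factor [Prim [Atom b]]]]]

Expr → Expr :: Term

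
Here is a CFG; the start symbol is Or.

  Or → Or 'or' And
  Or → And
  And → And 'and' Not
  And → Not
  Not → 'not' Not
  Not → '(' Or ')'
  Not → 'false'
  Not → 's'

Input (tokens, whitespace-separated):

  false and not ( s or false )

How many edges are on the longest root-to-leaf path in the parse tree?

[Or [And [And [Not false]] and [Not not [Not ( [Or [Or [And [Not s]]] or [And [Not false]]] )]]]]

8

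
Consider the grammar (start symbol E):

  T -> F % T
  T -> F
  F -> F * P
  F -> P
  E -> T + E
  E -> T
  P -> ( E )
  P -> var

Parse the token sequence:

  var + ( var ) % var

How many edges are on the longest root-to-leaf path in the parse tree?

[E [T [F [P var]]] + [E [T [F [P ( [E [T [F [P var]]]] )]] % [T [F [P var]]]]]]

9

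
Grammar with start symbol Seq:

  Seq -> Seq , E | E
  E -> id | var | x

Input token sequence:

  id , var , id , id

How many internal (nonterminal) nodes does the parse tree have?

[Seq [Seq [Seq [Seq [E id]] , [E var]] , [E id]] , [E id]]

8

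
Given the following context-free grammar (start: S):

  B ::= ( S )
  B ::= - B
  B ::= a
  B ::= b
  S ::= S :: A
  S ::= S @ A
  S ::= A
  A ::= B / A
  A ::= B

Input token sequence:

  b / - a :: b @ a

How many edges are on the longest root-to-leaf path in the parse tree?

[S [S [S [A [B b] / [A [B - [B a]]]]] :: [A [B b]]] @ [A [B a]]]

7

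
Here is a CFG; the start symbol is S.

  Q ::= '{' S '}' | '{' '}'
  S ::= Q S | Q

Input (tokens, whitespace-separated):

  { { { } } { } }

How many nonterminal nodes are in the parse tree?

[S [Q { [S [Q { [S [Q { }]] }] [S [Q { }]]] }]]

8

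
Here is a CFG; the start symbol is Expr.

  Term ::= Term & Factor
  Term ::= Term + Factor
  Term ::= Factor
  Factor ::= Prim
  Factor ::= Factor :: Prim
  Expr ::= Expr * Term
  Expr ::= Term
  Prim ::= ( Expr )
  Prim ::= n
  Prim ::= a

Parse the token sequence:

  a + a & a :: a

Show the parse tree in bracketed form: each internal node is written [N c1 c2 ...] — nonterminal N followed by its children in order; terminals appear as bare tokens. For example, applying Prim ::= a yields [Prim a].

Expr
Term
Term & Factor
Term + Factor & Factor
Factor + Factor & Factor
Prim + Factor & Factor
a + Factor & Factor
a + Prim & Factor
a + a & Factor
a + a & Factor :: Prim
a + a & Prim :: Prim
a + a & a :: Prim
a + a & a :: a

[Expr [Term [Term [Term [Factor [Prim a]]] + [Factor [Prim a]]] & [Factor [Factor [Prim a]] :: [Prim a]]]]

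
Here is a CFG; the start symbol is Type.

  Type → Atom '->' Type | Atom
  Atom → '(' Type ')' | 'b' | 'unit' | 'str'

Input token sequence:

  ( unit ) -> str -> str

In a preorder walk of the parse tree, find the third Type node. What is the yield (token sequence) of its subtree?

[Type [Atom ( [Type [Atom unit]] )] -> [Type [Atom str] -> [Type [Atom str]]]]

str -> str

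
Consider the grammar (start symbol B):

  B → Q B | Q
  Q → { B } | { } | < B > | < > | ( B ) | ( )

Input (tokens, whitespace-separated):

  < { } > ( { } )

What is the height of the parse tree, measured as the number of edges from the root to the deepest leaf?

5

[B [Q < [B [Q { }]] >] [B [Q ( [B [Q { }]] )]]]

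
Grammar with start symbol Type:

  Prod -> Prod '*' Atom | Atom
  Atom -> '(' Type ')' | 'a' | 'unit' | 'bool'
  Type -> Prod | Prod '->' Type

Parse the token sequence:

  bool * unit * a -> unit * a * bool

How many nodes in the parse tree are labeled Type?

2

[Type [Prod [Prod [Prod [Atom bool]] * [Atom unit]] * [Atom a]] -> [Type [Prod [Prod [Prod [Atom unit]] * [Atom a]] * [Atom bool]]]]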